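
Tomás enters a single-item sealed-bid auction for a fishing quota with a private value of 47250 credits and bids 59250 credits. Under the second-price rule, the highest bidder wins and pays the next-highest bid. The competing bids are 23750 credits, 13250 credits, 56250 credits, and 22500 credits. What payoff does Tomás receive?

-9000 credits

Highest competing bid: 56250 credits.
Tomás's bid 59250 credits is the highest overall, so Tomás wins and pays the second-highest bid, 56250 credits.
Payoff = value − price = 47250 credits − 56250 credits = -9000 credits.
Overbidding won the item at a price above value — truthful bidding would have avoided this loss.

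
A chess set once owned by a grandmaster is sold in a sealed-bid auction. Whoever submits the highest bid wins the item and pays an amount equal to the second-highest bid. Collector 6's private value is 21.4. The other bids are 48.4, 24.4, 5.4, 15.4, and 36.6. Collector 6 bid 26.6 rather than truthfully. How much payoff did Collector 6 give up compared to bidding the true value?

The highest competing bid is 48.4.
Bidding truthfully at 21.4: the top bid is 48.4 (a rival), so Collector 6 loses. Payoff = 0.0.
Bidding 26.6: the top bid is 48.4 (a rival), so Collector 6 loses. Payoff = 0.0.
Regret = truthful payoff − actual payoff = 0.0 − 0.0 = 0.0.
The bid only affects whether you win, not the price — here both bids land on the same side of the top rival bid, so the deviation is payoff-neutral.

Payoff forgone: 0.0.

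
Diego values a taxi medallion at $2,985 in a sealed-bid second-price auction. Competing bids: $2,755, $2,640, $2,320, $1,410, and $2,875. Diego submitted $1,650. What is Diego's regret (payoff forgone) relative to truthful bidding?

$110

The highest competing bid is $2,875.
Bidding truthfully at $2,985: Diego has the top bid, wins, and pays the second-highest bid $2,875. Payoff = $2,985 − $2,875 = $110.
Bidding $1,650: the top bid is $2,875 (a rival), so Diego loses. Payoff = $0.
Regret = truthful payoff − actual payoff = $110 − $0 = $110.
Deviating from a truthful bid can only lose payoff in a second-price auction — never gain.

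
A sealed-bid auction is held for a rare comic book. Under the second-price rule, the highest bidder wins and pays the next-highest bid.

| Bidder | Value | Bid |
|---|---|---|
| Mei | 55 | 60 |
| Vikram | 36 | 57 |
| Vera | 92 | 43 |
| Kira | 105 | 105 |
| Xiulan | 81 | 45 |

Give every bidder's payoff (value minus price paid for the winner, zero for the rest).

Ranking the bids: Kira 105; Mei 60; Vikram 57; Xiulan 45; Vera 43.
Kira has the top bid and wins; the price is the second-highest bid, 60.
Kira's payoff = 105 − 60 = 45. All other bidders lose, so their payoff is 0.

Payoffs: Mei 0, Vikram 0, Vera 0, Kira 45, Xiulan 0.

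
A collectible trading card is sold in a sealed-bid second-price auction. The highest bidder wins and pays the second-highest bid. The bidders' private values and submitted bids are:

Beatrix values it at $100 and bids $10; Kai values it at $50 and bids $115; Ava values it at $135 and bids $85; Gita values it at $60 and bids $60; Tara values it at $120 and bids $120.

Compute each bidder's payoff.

Ranking the bids: Tara $120, then Kai $115, then Ava $85, then Gita $60, then Beatrix $10.
Tara has the top bid and wins; the price is the second-highest bid, $115.
Tara's payoff = $120 − $115 = $5. All other bidders lose, so their payoff is 0.

Beatrix $0, Kai $0, Ava $0, Gita $0, Tara $5.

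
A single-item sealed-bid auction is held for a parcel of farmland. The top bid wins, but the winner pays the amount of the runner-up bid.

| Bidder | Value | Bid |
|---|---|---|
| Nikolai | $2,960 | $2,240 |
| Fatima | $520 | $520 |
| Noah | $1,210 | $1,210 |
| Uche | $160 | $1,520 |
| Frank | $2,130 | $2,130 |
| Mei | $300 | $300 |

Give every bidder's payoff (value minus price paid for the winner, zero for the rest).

Payoffs: Nikolai $830, Fatima $0, Noah $0, Uche $0, Frank $0, Mei $0.

Bids in descending order: Nikolai $2,240, then Frank $2,130, then Uche $1,520, then Noah $1,210, then Fatima $520, then Mei $300.
Nikolai has the top bid and wins; the price is the second-highest bid, $2,130.
Nikolai's payoff = $2,960 − $2,130 = $830. All other bidders lose, so their payoff is 0.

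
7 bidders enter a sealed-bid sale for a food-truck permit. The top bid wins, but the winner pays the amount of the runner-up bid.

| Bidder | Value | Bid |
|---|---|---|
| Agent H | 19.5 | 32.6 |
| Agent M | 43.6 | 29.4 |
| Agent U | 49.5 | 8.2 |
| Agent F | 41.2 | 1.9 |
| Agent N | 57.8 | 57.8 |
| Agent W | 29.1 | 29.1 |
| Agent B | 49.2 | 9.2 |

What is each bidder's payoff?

Ordered from highest: Agent N 57.8 > Agent H 32.6 > Agent M 29.4 > Agent W 29.1 > Agent B 9.2 > Agent U 8.2 > Agent F 1.9.
Agent N has the top bid and wins; the price is the second-highest bid, 32.6.
Agent N's payoff = 57.8 − 32.6 = 25.2. All other bidders lose, so their payoff is 0.

Agent H 0.0, Agent M 0.0, Agent U 0.0, Agent F 0.0, Agent N 25.2, Agent W 0.0, Agent B 0.0.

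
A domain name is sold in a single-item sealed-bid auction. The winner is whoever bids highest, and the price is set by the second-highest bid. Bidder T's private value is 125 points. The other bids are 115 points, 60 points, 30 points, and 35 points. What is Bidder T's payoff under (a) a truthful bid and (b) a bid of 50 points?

(a) 10 points  (b) 0 points

The highest competing bid is 115 points.
Bidding truthfully at 125 points: Bidder T has the top bid, wins, and pays the second-highest bid 115 points. Payoff = 125 points − 115 points = 10 points.
Bidding 50 points: the top bid is 115 points (a rival), so Bidder T loses. Payoff = 0 points.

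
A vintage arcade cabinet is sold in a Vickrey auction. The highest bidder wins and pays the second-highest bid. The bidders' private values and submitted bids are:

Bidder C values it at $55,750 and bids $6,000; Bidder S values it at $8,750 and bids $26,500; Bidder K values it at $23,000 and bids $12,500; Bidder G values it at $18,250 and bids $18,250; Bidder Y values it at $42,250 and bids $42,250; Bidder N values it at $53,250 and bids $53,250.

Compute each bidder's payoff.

Bidder C $0, Bidder S $0, Bidder K $0, Bidder G $0, Bidder Y $0, Bidder N $11,000.

Bids in descending order: Bidder N $53,250, then Bidder Y $42,250, then Bidder S $26,500, then Bidder G $18,250, then Bidder K $12,500, then Bidder C $6,000.
Bidder N has the top bid and wins; the price is the second-highest bid, $42,250.
Bidder N's payoff = $53,250 − $42,250 = $11,000. All other bidders lose, so their payoff is 0.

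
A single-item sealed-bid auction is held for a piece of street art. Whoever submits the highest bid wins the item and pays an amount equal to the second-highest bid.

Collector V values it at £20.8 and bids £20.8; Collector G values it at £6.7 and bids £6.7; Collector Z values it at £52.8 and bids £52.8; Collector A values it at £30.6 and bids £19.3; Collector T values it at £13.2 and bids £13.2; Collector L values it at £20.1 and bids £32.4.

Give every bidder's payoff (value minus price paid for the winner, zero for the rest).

Ordered from highest: Collector Z £52.8 > Collector L £32.4 > Collector V £20.8 > Collector A £19.3 > Collector T £13.2 > Collector G £6.7.
Collector Z has the top bid and wins; the price is the second-highest bid, £32.4.
Collector Z's payoff = £52.8 − £32.4 = £20.4. All other bidders lose, so their payoff is 0.

Collector V £0.0, Collector G £0.0, Collector Z £20.4, Collector A £0.0, Collector T £0.0, Collector L £0.0.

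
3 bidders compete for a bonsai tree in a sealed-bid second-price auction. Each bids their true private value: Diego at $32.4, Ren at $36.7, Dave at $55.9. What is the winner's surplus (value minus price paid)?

$19.2

Ordered from highest: Dave $55.9, then Ren $36.7, then Diego $32.4.
Dave wins with the top bid and pays the second-highest, $36.7.
Surplus = $55.9 − $36.7 = $19.2.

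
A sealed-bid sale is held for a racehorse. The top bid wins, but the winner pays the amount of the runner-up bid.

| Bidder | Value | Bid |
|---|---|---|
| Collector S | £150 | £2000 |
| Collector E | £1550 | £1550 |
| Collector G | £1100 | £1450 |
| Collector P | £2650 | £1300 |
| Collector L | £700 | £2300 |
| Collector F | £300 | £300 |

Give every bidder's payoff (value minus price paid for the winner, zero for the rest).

Collector S £0, Collector E £0, Collector G £0, Collector P £0, Collector L -£1300, Collector F £0.

Bids in descending order: Collector L £2300, then Collector S £2000, then Collector E £1550, then Collector G £1450, then Collector P £1300, then Collector F £300.
Collector L has the top bid and wins; the price is the second-highest bid, £2000.
Collector L's payoff = £700 − £2000 = -£1300. All other bidders lose, so their payoff is 0.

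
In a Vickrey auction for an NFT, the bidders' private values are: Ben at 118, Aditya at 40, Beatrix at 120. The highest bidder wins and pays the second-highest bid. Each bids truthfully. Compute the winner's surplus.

Ordered from highest: Beatrix 120, then Ben 118, then Aditya 40.
Beatrix wins with the top bid and pays the second-highest, 118.
Surplus = 120 − 118 = 2.

2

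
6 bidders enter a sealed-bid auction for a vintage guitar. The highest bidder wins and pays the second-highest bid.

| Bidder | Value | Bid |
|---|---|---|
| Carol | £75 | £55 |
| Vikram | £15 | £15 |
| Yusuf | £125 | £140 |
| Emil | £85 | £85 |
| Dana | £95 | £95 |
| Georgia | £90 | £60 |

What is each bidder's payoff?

Ordered from highest: Yusuf £140; Dana £95; Emil £85; Georgia £60; Carol £55; Vikram £15.
Yusuf has the top bid and wins; the price is the second-highest bid, £95.
Yusuf's payoff = £125 − £95 = £30. All other bidders lose, so their payoff is 0.

Carol £0, Vikram £0, Yusuf £30, Emil £0, Dana £0, Georgia £0.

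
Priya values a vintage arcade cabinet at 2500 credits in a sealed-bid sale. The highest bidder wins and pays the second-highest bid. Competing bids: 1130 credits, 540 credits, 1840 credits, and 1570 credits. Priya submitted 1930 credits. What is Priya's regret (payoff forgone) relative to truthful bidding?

Payoff forgone: 0 credits.

The highest competing bid is 1840 credits.
Bidding truthfully at 2500 credits: Priya has the top bid, wins, and pays the second-highest bid 1840 credits. Payoff = 2500 credits − 1840 credits = 660 credits.
Bidding 1930 credits: Priya has the top bid, wins, and pays the second-highest bid 1840 credits. Payoff = 2500 credits − 1840 credits = 660 credits.
Regret = truthful payoff − actual payoff = 660 credits − 660 credits = 0 credits.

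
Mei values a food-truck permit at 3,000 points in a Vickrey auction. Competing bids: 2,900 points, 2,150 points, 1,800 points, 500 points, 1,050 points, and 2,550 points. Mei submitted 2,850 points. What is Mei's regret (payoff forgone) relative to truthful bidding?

Payoff forgone: 100 points.

The highest competing bid is 2,900 points.
Bidding truthfully at 3,000 points: Mei has the top bid, wins, and pays the second-highest bid 2,900 points. Payoff = 3,000 points − 2,900 points = 100 points.
Bidding 2,850 points: the top bid is 2,900 points (a rival), so Mei loses. Payoff = 0 points.
Regret = truthful payoff − actual payoff = 100 points − 0 points = 100 points.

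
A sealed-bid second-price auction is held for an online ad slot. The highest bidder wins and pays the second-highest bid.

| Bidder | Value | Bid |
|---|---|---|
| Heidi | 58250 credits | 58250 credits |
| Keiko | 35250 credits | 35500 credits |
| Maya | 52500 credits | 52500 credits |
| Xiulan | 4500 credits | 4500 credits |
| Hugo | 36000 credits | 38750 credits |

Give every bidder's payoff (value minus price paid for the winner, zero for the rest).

Payoffs: Heidi 5750 credits, Keiko 0 credits, Maya 0 credits, Xiulan 0 credits, Hugo 0 credits.

Ordered from highest: Heidi 58250 credits; Maya 52500 credits; Hugo 38750 credits; Keiko 35500 credits; Xiulan 4500 credits.
Heidi has the top bid and wins; the price is the second-highest bid, 52500 credits.
Heidi's payoff = 58250 credits − 52500 credits = 5750 credits. All other bidders lose, so their payoff is 0.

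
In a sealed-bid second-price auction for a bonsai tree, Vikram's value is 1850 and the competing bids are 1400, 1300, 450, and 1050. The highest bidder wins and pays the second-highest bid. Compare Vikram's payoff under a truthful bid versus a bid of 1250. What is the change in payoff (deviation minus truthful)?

Change in payoff: -450.

The highest competing bid is 1400.
Bidding truthfully at 1850: Vikram has the top bid, wins, and pays the second-highest bid 1400. Payoff = 1850 − 1400 = 450.
Bidding 1250: the top bid is 1400 (a rival), so Vikram loses. Payoff = 0.
Change = 0 − 450 = -450.
Deviating from a truthful bid can only lose payoff in a second-price auction — never gain.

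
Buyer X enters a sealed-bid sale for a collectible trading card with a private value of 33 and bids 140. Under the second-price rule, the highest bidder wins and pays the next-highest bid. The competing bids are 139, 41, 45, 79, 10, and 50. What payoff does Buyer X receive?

Highest competing bid: 139.
Buyer X's bid 140 is the highest overall, so Buyer X wins and pays the second-highest bid, 139.
Payoff = value − price = 33 − 139 = -106.
Overbidding won the item at a price above value — truthful bidding would have avoided this loss.

Payoff = -106.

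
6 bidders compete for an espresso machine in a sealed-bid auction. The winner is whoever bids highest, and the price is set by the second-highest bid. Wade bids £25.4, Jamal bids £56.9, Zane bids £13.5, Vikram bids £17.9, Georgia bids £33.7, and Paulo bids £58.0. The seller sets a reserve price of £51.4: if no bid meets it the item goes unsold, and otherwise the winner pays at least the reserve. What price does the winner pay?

Sorted high to low: Paulo £58.0 > Jamal £56.9 > Georgia £33.7 > Wade £25.4 > Vikram £17.9 > Zane £13.5.
Paulo has the highest bid, so Paulo wins.
The second-highest bid is £56.9, which exceeds the reserve, so that sets the price.

Price paid: £56.9.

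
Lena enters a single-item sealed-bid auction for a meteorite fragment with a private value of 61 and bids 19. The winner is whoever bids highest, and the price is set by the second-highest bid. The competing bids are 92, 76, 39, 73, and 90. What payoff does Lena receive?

Payoff = 0.

Highest competing bid: 92.
Lena's bid 19 is not the highest, so Lena loses, pays nothing, and earns zero payoff.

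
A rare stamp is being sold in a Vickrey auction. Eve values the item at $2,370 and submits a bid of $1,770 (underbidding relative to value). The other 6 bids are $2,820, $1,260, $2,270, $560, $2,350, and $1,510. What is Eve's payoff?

Eve's payoff: $0.

Highest competing bid: $2,820.
Eve's bid $1,770 is not the highest, so Eve loses, pays nothing, and earns zero payoff.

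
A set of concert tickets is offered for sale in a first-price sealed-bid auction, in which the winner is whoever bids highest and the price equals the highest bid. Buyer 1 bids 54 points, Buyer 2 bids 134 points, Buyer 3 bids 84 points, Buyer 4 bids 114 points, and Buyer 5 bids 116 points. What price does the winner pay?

Sorted high to low: Buyer 2 134 points > Buyer 5 116 points > Buyer 4 114 points > Buyer 3 84 points > Buyer 1 54 points.
Buyer 2 is the highest bidder, so Buyer 2 wins.
Under the first-price rule, the price is the highest bid: 134 points.

Price paid: 134 points.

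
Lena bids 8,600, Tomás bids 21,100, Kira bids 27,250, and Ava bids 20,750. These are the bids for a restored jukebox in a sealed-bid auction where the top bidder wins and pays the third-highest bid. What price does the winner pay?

Sorted high to low: Kira 27,250 > Tomás 21,100 > Ava 20,750 > Lena 8,600.
Kira is the highest bidder, so Kira wins.
Under the third-price rule, the price is the third-highest bid: 20,750.

20,750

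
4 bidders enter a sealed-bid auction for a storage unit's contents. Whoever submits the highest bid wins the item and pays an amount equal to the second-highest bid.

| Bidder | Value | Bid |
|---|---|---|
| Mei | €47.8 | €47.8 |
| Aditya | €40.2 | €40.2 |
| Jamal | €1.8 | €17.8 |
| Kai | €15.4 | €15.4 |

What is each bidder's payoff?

Mei €7.6, Aditya €0.0, Jamal €0.0, Kai €0.0.

Ordered from highest: Mei €47.8, then Aditya €40.2, then Jamal €17.8, then Kai €15.4.
Mei has the top bid and wins; the price is the second-highest bid, €40.2.
Mei's payoff = €47.8 − €40.2 = €7.6. All other bidders lose, so their payoff is 0.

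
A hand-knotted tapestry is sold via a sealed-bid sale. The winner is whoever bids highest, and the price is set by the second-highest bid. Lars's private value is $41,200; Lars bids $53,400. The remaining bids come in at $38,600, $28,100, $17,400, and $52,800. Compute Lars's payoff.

Highest competing bid: $52,800.
Lars's bid $53,400 is the highest overall, so Lars wins and pays the second-highest bid, $52,800.
Payoff = value − price = $41,200 − $52,800 = -$11,600.
Overbidding won the item at a price above value — truthful bidding would have avoided this loss.

Lars's payoff: -$11,600.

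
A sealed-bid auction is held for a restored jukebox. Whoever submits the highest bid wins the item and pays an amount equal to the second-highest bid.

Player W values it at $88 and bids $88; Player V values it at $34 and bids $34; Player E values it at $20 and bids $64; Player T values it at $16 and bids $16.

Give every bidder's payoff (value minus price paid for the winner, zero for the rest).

Bids in descending order: Player W $88; Player E $64; Player V $34; Player T $16.
Player W has the top bid and wins; the price is the second-highest bid, $64.
Player W's payoff = $88 − $64 = $24. All other bidders lose, so their payoff is 0.

Player W $24, Player V $0, Player E $0, Player T $0.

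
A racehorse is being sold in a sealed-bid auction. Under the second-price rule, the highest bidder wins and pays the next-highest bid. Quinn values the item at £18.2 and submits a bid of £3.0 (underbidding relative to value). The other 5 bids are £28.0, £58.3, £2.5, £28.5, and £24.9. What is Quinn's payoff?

Highest competing bid: £58.3.
Quinn's bid £3.0 is not the highest, so Quinn loses, pays nothing, and earns zero payoff.

£0.0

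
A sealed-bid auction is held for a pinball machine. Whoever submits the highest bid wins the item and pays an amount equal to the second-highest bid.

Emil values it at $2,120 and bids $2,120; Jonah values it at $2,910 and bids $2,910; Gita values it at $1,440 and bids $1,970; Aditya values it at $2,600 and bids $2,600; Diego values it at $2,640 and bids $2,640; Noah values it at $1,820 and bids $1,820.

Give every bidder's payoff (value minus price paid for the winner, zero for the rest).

Payoffs: Emil $0, Jonah $270, Gita $0, Aditya $0, Diego $0, Noah $0.

Ranking the bids: Jonah $2,910, then Diego $2,640, then Aditya $2,600, then Emil $2,120, then Gita $1,970, then Noah $1,820.
Jonah has the top bid and wins; the price is the second-highest bid, $2,640.
Jonah's payoff = $2,910 − $2,640 = $270. All other bidders lose, so their payoff is 0.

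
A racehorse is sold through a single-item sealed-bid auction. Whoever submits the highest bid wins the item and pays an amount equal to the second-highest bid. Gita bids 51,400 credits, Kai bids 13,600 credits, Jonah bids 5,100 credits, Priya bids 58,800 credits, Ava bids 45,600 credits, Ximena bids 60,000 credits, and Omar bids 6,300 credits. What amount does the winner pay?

Ranking the bids: Ximena 60,000 credits > Priya 58,800 credits > Gita 51,400 credits > Ava 45,600 credits > Kai 13,600 credits > Omar 6,300 credits > Jonah 5,100 credits.
Ximena has the highest bid, so Ximena wins.
The second-highest bid is 58,800 credits, so that is what Ximena pays.

58,800 credits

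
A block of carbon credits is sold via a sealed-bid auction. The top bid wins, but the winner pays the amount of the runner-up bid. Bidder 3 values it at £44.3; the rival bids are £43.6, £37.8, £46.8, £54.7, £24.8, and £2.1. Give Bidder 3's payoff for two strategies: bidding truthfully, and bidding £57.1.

The highest competing bid is £54.7.
Bidding truthfully at £44.3: the top bid is £54.7 (a rival), so Bidder 3 loses. Payoff = £0.0.
Bidding £57.1: Bidder 3 has the top bid, wins, and pays the second-highest bid £54.7. Payoff = £44.3 − £54.7 = -£10.4.
This is the dominant-strategy logic: truthful bidding weakly beats any alternative.

Truthful: £0.0; alternative: -£10.4.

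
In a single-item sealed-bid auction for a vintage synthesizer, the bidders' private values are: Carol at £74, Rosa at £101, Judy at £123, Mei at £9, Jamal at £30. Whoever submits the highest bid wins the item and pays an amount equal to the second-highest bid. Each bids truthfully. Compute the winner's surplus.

£22

Bids in descending order: Judy £123; Rosa £101; Carol £74; Jamal £30; Mei £9.
Judy wins with the top bid and pays the second-highest, £101.
Surplus = £123 − £101 = £22.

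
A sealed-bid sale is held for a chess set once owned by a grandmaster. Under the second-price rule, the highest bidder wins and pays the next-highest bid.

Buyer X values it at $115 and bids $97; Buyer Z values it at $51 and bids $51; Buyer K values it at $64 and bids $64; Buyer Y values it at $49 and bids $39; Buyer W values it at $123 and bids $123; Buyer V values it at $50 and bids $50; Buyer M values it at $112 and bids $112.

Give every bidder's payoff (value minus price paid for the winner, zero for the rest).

Bids in descending order: Buyer W $123; Buyer M $112; Buyer X $97; Buyer K $64; Buyer Z $51; Buyer V $50; Buyer Y $39.
Buyer W has the top bid and wins; the price is the second-highest bid, $112.
Buyer W's payoff = $123 − $112 = $11. All other bidders lose, so their payoff is 0.

Buyer X $0, Buyer Z $0, Buyer K $0, Buyer Y $0, Buyer W $11, Buyer V $0, Buyer M $0.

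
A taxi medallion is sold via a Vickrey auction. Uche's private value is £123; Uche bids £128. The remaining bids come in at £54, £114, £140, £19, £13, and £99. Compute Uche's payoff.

Highest competing bid: £140.
Uche's bid £128 is not the highest, so Uche loses, pays nothing, and earns zero payoff.

Payoff = £0.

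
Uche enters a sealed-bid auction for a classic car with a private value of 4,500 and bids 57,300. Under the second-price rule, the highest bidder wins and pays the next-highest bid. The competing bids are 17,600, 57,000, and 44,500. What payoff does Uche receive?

-52,500

Highest competing bid: 57,000.
Uche's bid 57,300 is the highest overall, so Uche wins and pays the second-highest bid, 57,000.
Payoff = value − price = 4,500 − 57,000 = -52,500.
Overbidding won the item at a price above value — truthful bidding would have avoided this loss.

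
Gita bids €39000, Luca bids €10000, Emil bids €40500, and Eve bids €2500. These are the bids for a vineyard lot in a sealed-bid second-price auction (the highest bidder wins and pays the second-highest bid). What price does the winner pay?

The winner pays €39000.

Ranking the bids: Emil €40500; Gita €39000; Luca €10000; Eve €2500.
Emil is the highest bidder, so Emil wins.
Under the second-price rule, the price is the second-highest bid: €39000.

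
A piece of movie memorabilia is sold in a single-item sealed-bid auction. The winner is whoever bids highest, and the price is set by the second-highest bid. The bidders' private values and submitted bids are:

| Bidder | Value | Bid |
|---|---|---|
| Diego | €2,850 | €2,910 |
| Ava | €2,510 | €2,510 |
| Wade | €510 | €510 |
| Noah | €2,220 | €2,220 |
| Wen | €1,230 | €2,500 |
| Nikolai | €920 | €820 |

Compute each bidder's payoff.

Ranking the bids: Diego €2,910; Ava €2,510; Wen €2,500; Noah €2,220; Nikolai €820; Wade €510.
Diego has the top bid and wins; the price is the second-highest bid, €2,510.
Diego's payoff = €2,850 − €2,510 = €340. All other bidders lose, so their payoff is 0.

Diego €340, Ava €0, Wade €0, Noah €0, Wen €0, Nikolai €0.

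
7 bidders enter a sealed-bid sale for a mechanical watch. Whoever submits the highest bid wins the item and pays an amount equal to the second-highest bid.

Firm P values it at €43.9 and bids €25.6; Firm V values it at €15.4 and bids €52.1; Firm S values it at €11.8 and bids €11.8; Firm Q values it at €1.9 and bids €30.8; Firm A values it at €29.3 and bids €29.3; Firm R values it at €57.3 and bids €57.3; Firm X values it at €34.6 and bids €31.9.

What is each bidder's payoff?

Payoffs: Firm P €0.0, Firm V €0.0, Firm S €0.0, Firm Q €0.0, Firm A €0.0, Firm R €5.2, Firm X €0.0.

Bids in descending order: Firm R €57.3 > Firm V €52.1 > Firm X €31.9 > Firm Q €30.8 > Firm A €29.3 > Firm P €25.6 > Firm S €11.8.
Firm R has the top bid and wins; the price is the second-highest bid, €52.1.
Firm R's payoff = €57.3 − €52.1 = €5.2. All other bidders lose, so their payoff is 0.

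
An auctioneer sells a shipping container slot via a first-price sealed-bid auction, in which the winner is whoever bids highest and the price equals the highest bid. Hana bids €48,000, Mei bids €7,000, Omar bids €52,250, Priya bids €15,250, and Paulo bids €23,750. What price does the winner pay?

Ordered from highest: Omar €52,250; Hana €48,000; Paulo €23,750; Priya €15,250; Mei €7,000.
Omar is the highest bidder, so Omar wins.
Under the first-price rule, the price is the highest bid: €52,250.

The winner pays €52,250.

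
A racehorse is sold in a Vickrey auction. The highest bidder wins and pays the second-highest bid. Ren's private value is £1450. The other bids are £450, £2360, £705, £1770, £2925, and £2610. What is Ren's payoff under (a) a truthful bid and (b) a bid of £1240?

The highest competing bid is £2925.
Bidding truthfully at £1450: the top bid is £2925 (a rival), so Ren loses. Payoff = £0.
Bidding £1240: the top bid is £2925 (a rival), so Ren loses. Payoff = £0.

Truthful: £0; alternative: £0.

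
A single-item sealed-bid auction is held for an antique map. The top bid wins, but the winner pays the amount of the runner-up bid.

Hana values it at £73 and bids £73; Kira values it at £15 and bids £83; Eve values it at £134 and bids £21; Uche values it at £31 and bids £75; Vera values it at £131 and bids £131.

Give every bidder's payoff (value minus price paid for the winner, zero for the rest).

Payoffs: Hana £0, Kira £0, Eve £0, Uche £0, Vera £48.

Sorted high to low: Vera £131, then Kira £83, then Uche £75, then Hana £73, then Eve £21.
Vera has the top bid and wins; the price is the second-highest bid, £83.
Vera's payoff = £131 − £83 = £48. All other bidders lose, so their payoff is 0.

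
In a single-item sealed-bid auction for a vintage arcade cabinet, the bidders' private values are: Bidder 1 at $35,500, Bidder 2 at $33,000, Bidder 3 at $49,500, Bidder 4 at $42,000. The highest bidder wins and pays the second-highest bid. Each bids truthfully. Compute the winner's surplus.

Ranking the bids: Bidder 3 $49,500 > Bidder 4 $42,000 > Bidder 1 $35,500 > Bidder 2 $33,000.
Bidder 3 wins with the top bid and pays the second-highest, $42,000.
Surplus = $49,500 − $42,000 = $7,500.

Winner's surplus: $7,500.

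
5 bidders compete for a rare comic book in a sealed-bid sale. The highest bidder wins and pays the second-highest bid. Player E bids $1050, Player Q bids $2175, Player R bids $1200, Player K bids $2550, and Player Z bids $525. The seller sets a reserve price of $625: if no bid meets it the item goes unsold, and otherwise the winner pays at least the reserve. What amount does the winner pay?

The winner pays $2175.

Bids in descending order: Player K $2550, then Player Q $2175, then Player R $1200, then Player E $1050, then Player Z $525.
Player K has the highest bid, so Player K wins.
The second-highest bid is $2175, which exceeds the reserve, so that sets the price.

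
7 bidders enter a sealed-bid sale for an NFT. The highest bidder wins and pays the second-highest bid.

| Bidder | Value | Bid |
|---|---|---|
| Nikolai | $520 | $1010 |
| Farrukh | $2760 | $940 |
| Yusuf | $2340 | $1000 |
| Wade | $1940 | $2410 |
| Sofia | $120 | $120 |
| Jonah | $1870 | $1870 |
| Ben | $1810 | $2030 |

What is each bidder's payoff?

Nikolai $0, Farrukh $0, Yusuf $0, Wade -$90, Sofia $0, Jonah $0, Ben $0.

Ordered from highest: Wade $2410; Ben $2030; Jonah $1870; Nikolai $1010; Yusuf $1000; Farrukh $940; Sofia $120.
Wade has the top bid and wins; the price is the second-highest bid, $2030.
Wade's payoff = $1940 − $2030 = -$90. All other bidders lose, so their payoff is 0.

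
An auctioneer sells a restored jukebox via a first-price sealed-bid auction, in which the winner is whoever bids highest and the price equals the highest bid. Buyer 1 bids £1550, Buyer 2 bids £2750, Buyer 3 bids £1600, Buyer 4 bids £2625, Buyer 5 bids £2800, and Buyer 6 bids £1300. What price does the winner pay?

Ranking the bids: Buyer 5 £2800 > Buyer 2 £2750 > Buyer 4 £2625 > Buyer 3 £1600 > Buyer 1 £1550 > Buyer 6 £1300.
Buyer 5 is the highest bidder, so Buyer 5 wins.
Under the first-price rule, the price is the highest bid: £2800.

Price paid: £2800.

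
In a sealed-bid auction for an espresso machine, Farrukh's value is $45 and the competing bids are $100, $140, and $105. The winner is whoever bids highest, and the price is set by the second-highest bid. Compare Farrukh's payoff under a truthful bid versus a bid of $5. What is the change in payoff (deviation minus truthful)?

Change in payoff: $0.

The highest competing bid is $140.
Bidding truthfully at $45: the top bid is $140 (a rival), so Farrukh loses. Payoff = $0.
Bidding $5: the top bid is $140 (a rival), so Farrukh loses. Payoff = $0.
Change = $0 − $0 = $0.
The bid only affects whether you win, not the price — here both bids land on the same side of the top rival bid, so the deviation is payoff-neutral.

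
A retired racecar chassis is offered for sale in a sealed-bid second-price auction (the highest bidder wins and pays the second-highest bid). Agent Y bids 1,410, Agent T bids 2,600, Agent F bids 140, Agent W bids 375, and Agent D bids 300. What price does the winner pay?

Bids in descending order: Agent T 2,600, then Agent Y 1,410, then Agent W 375, then Agent D 300, then Agent F 140.
Agent T is the highest bidder, so Agent T wins.
Under the second-price rule, the price is the second-highest bid: 1,410.

The winner pays 1,410.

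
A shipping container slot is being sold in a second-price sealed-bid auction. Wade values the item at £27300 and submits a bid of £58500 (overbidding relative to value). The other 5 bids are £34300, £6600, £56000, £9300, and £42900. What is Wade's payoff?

Highest competing bid: £56000.
Wade's bid £58500 is the highest overall, so Wade wins and pays the second-highest bid, £56000.
Payoff = value − price = £27300 − £56000 = -£28700.
Overbidding won the item at a price above value — truthful bidding would have avoided this loss.

Payoff = -£28700.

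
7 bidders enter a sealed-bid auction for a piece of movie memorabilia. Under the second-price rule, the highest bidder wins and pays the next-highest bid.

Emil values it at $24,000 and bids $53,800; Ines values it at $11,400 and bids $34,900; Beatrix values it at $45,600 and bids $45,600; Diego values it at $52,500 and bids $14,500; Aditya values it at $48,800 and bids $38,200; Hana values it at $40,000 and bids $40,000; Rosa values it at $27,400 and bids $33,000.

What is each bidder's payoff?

Sorted high to low: Emil $53,800, then Beatrix $45,600, then Hana $40,000, then Aditya $38,200, then Ines $34,900, then Rosa $33,000, then Diego $14,500.
Emil has the top bid and wins; the price is the second-highest bid, $45,600.
Emil's payoff = $24,000 − $45,600 = -$21,600. All other bidders lose, so their payoff is 0.

Emil -$21,600, Ines $0, Beatrix $0, Diego $0, Aditya $0, Hana $0, Rosa $0.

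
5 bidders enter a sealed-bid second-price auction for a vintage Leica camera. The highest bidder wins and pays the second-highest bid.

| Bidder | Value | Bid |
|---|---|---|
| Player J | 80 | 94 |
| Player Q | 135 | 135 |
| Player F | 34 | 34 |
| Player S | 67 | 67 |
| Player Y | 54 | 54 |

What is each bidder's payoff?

Player J 0, Player Q 41, Player F 0, Player S 0, Player Y 0.

Ordered from highest: Player Q 135 > Player J 94 > Player S 67 > Player Y 54 > Player F 34.
Player Q has the top bid and wins; the price is the second-highest bid, 94.
Player Q's payoff = 135 − 94 = 41. All other bidders lose, so their payoff is 0.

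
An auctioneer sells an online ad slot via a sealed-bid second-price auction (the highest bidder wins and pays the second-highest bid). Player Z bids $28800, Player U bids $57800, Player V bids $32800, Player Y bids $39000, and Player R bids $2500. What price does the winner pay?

Price paid: $39000.

Sorted high to low: Player U $57800; Player Y $39000; Player V $32800; Player Z $28800; Player R $2500.
Player U is the highest bidder, so Player U wins.
Under the second-price rule, the price is the second-highest bid: $39000.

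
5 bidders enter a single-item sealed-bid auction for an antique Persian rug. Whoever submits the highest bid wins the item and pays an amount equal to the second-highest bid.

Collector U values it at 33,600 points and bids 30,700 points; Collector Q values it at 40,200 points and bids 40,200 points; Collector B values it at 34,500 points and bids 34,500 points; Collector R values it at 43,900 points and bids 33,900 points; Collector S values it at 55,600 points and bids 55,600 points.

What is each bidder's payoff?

Ordered from highest: Collector S 55,600 points, then Collector Q 40,200 points, then Collector B 34,500 points, then Collector R 33,900 points, then Collector U 30,700 points.
Collector S has the top bid and wins; the price is the second-highest bid, 40,200 points.
Collector S's payoff = 55,600 points − 40,200 points = 15,400 points. All other bidders lose, so their payoff is 0.

Collector U 0 points, Collector Q 0 points, Collector B 0 points, Collector R 0 points, Collector S 15,400 points.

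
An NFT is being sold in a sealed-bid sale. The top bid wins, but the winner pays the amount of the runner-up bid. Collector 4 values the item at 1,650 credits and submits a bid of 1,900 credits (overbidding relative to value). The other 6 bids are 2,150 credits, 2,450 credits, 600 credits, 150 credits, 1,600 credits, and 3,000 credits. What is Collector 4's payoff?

The bidder's payoff: 0 credits.

Highest competing bid: 3,000 credits.
Collector 4's bid 1,900 credits is not the highest, so Collector 4 loses, pays nothing, and earns zero payoff.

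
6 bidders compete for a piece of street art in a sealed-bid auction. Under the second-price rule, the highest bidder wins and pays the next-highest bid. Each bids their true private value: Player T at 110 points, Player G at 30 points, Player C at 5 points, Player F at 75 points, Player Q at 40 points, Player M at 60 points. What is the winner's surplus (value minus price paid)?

Surplus = 35 points.

Ranking the bids: Player T 110 points; Player F 75 points; Player M 60 points; Player Q 40 points; Player G 30 points; Player C 5 points.
Player T wins with the top bid and pays the second-highest, 75 points.
Surplus = 110 points − 75 points = 35 points.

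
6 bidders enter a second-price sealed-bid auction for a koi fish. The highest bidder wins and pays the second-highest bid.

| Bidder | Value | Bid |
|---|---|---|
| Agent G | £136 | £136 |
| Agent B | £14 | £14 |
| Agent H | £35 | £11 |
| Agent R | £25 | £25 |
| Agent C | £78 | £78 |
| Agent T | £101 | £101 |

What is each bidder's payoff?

Ranking the bids: Agent G £136; Agent T £101; Agent C £78; Agent R £25; Agent B £14; Agent H £11.
Agent G has the top bid and wins; the price is the second-highest bid, £101.
Agent G's payoff = £136 − £101 = £35. All other bidders lose, so their payoff is 0.

Payoffs: Agent G £35, Agent B £0, Agent H £0, Agent R £0, Agent C £0, Agent T £0.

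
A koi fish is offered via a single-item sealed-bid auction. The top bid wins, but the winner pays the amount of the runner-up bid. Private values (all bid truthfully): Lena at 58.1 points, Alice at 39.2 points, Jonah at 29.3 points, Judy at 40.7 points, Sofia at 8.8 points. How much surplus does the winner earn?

Sorted high to low: Lena 58.1 points > Judy 40.7 points > Alice 39.2 points > Jonah 29.3 points > Sofia 8.8 points.
Lena wins with the top bid and pays the second-highest, 40.7 points.
Surplus = 58.1 points − 40.7 points = 17.4 points.

Winner's surplus: 17.4 points.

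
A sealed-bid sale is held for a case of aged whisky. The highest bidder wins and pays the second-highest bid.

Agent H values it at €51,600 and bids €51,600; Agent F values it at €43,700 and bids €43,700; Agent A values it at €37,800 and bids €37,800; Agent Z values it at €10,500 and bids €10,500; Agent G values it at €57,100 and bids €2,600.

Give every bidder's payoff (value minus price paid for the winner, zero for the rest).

Ranking the bids: Agent H €51,600; Agent F €43,700; Agent A €37,800; Agent Z €10,500; Agent G €2,600.
Agent H has the top bid and wins; the price is the second-highest bid, €43,700.
Agent H's payoff = €51,600 − €43,700 = €7,900. All other bidders lose, so their payoff is 0.

Agent H €7,900, Agent F €0, Agent A €0, Agent Z €0, Agent G €0.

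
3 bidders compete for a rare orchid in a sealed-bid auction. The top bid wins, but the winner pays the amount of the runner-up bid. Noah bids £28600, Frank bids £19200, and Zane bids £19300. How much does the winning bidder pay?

The winner pays £19300.

Bids in descending order: Noah £28600, then Zane £19300, then Frank £19200.
Noah has the highest bid, so Noah wins.
The second-highest bid is £19300, so that is what Noah pays.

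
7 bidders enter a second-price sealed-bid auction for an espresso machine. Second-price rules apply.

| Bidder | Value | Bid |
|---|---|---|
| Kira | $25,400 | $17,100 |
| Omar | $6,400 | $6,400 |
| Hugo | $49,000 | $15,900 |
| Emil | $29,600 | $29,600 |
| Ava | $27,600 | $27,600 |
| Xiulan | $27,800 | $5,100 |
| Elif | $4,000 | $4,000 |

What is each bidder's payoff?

Kira $0, Omar $0, Hugo $0, Emil $2,000, Ava $0, Xiulan $0, Elif $0.

Ordered from highest: Emil $29,600 > Ava $27,600 > Kira $17,100 > Hugo $15,900 > Omar $6,400 > Xiulan $5,100 > Elif $4,000.
Emil has the top bid and wins; the price is the second-highest bid, $27,600.
Emil's payoff = $29,600 − $27,600 = $2,000. All other bidders lose, so their payoff is 0.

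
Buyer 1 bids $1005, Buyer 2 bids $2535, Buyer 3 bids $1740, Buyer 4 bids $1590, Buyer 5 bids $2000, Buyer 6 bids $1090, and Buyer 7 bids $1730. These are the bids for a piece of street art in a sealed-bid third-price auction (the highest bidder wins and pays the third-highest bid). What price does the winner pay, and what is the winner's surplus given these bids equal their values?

Ordered from highest: Buyer 2 $2535, then Buyer 5 $2000, then Buyer 3 $1740, then Buyer 7 $1730, then Buyer 4 $1590, then Buyer 6 $1090, then Buyer 1 $1005.
Buyer 2 is the highest bidder, so Buyer 2 wins.
Under the third-price rule, the price is the third-highest bid: $1740.
Surplus = $2535 − $1740 = $795.

Price $1740; surplus $795.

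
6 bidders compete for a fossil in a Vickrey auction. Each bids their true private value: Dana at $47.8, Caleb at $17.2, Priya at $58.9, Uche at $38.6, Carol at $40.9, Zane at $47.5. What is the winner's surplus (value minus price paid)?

Surplus = $11.1.

Ordered from highest: Priya $58.9 > Dana $47.8 > Zane $47.5 > Carol $40.9 > Uche $38.6 > Caleb $17.2.
Priya wins with the top bid and pays the second-highest, $47.8.
Surplus = $58.9 − $47.8 = $11.1.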